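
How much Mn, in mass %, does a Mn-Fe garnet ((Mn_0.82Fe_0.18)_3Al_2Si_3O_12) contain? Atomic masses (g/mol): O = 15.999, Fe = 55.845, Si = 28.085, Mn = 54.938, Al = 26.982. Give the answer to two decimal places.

27.27 mass %

Formula mass = 2.46*54.938 + 0.54*55.845 + 2*26.982 + 3*28.085 + 12*15.999 = 495.511 g/mol, of which 135.147 g is Mn.
So Mn makes up 135.147/495.511 = 0.2727 of the mass, i.e. 27.27%.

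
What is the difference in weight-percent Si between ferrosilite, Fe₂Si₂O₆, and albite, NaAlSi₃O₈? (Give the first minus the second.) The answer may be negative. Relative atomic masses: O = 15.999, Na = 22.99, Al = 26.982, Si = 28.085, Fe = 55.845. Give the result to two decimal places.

Si in Fe₂Si₂O₆: molar mass 263.854 g/mol; 2×28.085 = 56.170 g → 21.29 wt%.
Si in NaAlSi₃O₈: molar mass 262.219 g/mol; 3×28.085 = 84.255 g → 32.13 wt%.
Difference = 21.29 − 32.13 = -10.84 percentage points.

-10.84 percentage points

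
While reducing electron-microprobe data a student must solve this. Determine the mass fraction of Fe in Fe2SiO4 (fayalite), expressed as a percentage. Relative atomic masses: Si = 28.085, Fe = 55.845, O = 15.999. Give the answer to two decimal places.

M(Fe2SiO4) = 203.771 g/mol.
Fe contributes 2 × 55.845 = 111.690 g per mole.
111.690/203.771 = 0.5481 → 54.81%.

54.81 wt%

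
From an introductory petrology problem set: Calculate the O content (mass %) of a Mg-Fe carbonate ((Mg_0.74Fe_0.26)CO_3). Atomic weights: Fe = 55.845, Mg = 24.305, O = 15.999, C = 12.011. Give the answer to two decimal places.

Molar mass of (Mg_0.74Fe_0.26)CO_3: 0.74·24.305 + 0.26·55.845 + 1·12.011 + 3·15.999 = 92.513 g/mol.
Mass of O per formula unit: 3 × 15.999 = 47.997 g.
Weight fraction O = 47.997 / 92.513 = 0.5188.

51.88 mass %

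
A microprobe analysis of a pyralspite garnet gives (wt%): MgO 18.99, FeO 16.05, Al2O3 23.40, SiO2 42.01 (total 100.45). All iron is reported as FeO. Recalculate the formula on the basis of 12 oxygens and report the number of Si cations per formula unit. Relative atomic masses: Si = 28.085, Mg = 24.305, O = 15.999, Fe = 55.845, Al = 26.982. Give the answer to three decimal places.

3.017 Si apfu

18.99 wt% MgO ÷ 40.304 g/mol = 0.47117 mol, giving 0.47117 Mg and 0.47117 O.
16.05 wt% FeO ÷ 71.844 g/mol = 0.22340 mol, giving 0.22340 Fe and 0.22340 O.
23.40 wt% Al2O3 ÷ 101.961 g/mol = 0.22950 mol, giving 0.45900 Al and 0.68850 O.
42.01 wt% SiO2 ÷ 60.083 g/mol = 0.69920 mol, giving 0.69920 Si and 1.39840 O.
Oxygen sums to 2.78147; scaling by 12/2.78147 = 4.31427 puts the formula on 12 O.
Si: 0.69920 × 4.31427 = 3.017 atoms per formula unit.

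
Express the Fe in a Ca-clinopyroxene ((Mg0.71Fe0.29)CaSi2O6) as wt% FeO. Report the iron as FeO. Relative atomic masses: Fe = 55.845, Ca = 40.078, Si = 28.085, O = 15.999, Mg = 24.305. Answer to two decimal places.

Formula mass = 225.694 g/mol.
0.29 Fe → 0.2900 mol FeO per formula unit; M(FeO) = 71.844, so FeO mass = 20.835 g.
20.835/225.694 × 100 = 9.23 wt%.

9.23 wt%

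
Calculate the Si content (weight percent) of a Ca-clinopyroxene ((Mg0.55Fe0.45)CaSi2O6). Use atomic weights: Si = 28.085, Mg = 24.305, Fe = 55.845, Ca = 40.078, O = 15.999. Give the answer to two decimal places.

24.34 weight percent

Molar mass of (Mg0.55Fe0.45)CaSi2O6: 0.55×24.305 + 0.45×55.845 + 1×40.078 + 2×28.085 + 6×15.999 = 230.740 g/mol.
Mass of Si per formula unit: 2 × 28.085 = 56.170 g.
Weight fraction Si = 56.170 / 230.740 = 0.2434.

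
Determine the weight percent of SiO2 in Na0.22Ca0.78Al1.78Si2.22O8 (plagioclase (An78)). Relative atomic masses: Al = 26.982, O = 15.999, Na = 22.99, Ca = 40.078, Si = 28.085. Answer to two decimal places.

Formula mass = 274.687 g/mol.
2.22 Si → 2.2200 mol SiO2 per formula unit; M(SiO2) = 60.083, so SiO2 mass = 133.384 g.
133.384/274.687 × 100 = 48.56 wt%.

48.56 wt%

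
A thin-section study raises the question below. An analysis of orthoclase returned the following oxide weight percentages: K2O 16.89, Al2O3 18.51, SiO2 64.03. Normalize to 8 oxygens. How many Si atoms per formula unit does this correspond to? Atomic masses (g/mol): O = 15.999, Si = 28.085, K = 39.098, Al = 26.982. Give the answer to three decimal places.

K2O (M=94.195): mol = 0.17931; K = 0.35862, O = 0.17931.
Al2O3 (M=101.961): mol = 0.18154; Al = 0.36308, O = 0.54462.
SiO2 (M=60.083): mol = 1.06569; Si = 1.06569, O = 2.13138.
ΣO = 2.85531; factor = 8/ΣO = 2.80180.
Si apfu = 1.06569 × 2.80180 = 2.986.

2.986 Si apfu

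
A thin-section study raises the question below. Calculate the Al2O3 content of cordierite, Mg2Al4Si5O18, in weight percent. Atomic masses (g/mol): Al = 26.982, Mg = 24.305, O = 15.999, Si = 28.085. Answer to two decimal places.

34.86 wt%

Formula mass = 584.945 g/mol.
4 Al → 2.0000 mol Al2O3 per formula unit; M(Al2O3) = 101.961, so Al2O3 mass = 203.922 g.
203.922/584.945 × 100 = 34.86 wt%.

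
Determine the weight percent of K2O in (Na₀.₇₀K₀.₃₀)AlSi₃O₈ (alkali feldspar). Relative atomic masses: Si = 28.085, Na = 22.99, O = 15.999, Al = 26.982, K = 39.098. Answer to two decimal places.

5.29 wt%

M((Na₀.₇₀K₀.₃₀)AlSi₃O₈) = 267.051 g/mol; M(K2O) = 94.195 g/mol.
Moles K2O per formula unit = 0.30 K ÷ 2 = 0.1500.
K2O fraction = (0.1500 × 94.195) / 267.051 = 14.129/267.051 = 0.0529.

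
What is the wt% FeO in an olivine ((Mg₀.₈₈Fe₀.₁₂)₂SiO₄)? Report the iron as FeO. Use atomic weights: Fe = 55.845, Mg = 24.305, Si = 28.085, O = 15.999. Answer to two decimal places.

Molar mass of (Mg₀.₈₈Fe₀.₁₂)₂SiO₄ = 1.76×24.305 + 0.24×55.845 + 1×28.085 + 4×15.999 = 148.261 g/mol.
Each formula unit contains 0.24 Fe, equivalent to 0.24/1 = 0.2400 mol FeO.
M(FeO) = 1×55.845 + 1×15.999 = 71.844 g/mol.
Mass of FeO per formula unit = 0.2400 × 71.844 = 17.243 g.
FeO wt% = 17.243 / 148.261 × 100 = 11.63%.

11.63 wt%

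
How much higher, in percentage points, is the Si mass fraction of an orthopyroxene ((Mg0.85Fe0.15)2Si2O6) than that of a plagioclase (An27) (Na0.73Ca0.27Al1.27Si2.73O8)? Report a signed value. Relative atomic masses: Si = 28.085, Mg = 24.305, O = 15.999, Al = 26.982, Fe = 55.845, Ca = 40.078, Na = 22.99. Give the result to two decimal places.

Si in (Mg0.85Fe0.15)2Si2O6: molar mass 210.236 g/mol; 2×28.085 = 56.170 g → 26.72 wt%.
Si in Na0.73Ca0.27Al1.27Si2.73O8: molar mass 266.535 g/mol; 2.73×28.085 = 76.672 g → 28.77 wt%.
Difference = 26.72 − 28.77 = -2.05 percentage points.

-2.05 percentage points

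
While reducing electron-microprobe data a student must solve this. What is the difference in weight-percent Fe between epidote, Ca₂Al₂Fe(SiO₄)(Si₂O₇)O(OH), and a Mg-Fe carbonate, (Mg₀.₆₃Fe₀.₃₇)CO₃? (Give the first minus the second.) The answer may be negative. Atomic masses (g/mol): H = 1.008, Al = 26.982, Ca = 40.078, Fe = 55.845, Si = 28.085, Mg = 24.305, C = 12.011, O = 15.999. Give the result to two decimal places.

-9.97 percentage points

M(Ca₂Al₂Fe(SiO₄)(Si₂O₇)O(OH)) = 483.215 g/mol, so wt% Fe = 55.845/483.215 × 100 = 11.56%.
M((Mg₀.₆₃Fe₀.₃₇)CO₃) = 95.983 g/mol, so wt% Fe = 20.663/95.983 × 100 = 21.53%.
11.56 − 21.53 = -9.97 pp.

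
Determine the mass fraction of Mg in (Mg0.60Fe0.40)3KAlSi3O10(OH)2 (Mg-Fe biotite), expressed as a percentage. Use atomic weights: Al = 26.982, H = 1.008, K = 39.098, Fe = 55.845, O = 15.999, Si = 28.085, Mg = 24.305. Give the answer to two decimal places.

M((Mg0.60Fe0.40)3KAlSi3O10(OH)2) = 455.102 g/mol.
Mg contributes 1.80 × 24.305 = 43.749 g per mole.
43.749/455.102 = 0.0961 → 9.61%.

9.61 mass %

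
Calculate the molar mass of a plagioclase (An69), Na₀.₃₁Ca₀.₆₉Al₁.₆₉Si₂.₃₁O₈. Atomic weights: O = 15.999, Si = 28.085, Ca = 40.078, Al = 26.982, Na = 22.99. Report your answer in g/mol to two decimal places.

273.25 g/mol

M = 0.31(22.99) + 0.69(40.078) + 1.69(26.982) + 2.31(28.085) + 8(15.999)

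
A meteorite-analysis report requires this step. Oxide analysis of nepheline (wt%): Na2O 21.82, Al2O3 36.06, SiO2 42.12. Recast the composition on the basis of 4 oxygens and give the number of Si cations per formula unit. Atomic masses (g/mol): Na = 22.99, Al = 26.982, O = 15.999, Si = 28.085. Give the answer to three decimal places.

0.996 Si apfu

21.82 wt% Na2O ÷ 61.979 g/mol = 0.35205 mol, giving 0.70410 Na and 0.35205 O.
36.06 wt% Al2O3 ÷ 101.961 g/mol = 0.35366 mol, giving 0.70732 Al and 1.06098 O.
42.12 wt% SiO2 ÷ 60.083 g/mol = 0.70103 mol, giving 0.70103 Si and 1.40206 O.
Oxygen sums to 2.81509; scaling by 4/2.81509 = 1.42091 puts the formula on 4 O.
Si: 0.70103 × 1.42091 = 0.996 atoms per formula unit.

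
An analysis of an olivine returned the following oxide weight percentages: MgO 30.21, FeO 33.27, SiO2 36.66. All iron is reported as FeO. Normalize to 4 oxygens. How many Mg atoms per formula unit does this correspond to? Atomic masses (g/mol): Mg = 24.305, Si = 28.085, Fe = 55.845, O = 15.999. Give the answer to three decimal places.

1.232 Mg apfu

30.21 wt% MgO ÷ 40.304 g/mol = 0.74955 mol, giving 0.74955 Mg and 0.74955 O.
33.27 wt% FeO ÷ 71.844 g/mol = 0.46309 mol, giving 0.46309 Fe and 0.46309 O.
36.66 wt% SiO2 ÷ 60.083 g/mol = 0.61016 mol, giving 0.61016 Si and 1.22032 O.
Oxygen sums to 2.43296; scaling by 4/2.43296 = 1.64409 puts the formula on 4 O.
Mg: 0.74955 × 1.64409 = 1.232 atoms per formula unit.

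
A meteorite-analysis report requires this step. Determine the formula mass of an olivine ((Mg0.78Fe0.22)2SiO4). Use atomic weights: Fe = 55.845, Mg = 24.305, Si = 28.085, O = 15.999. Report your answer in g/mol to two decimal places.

154.57 g/mol

Mg: 1.56 × 24.305 = 37.9158
Fe: 0.44 × 55.845 = 24.5718
Si: 1 × 28.085 = 28.0850
O: 4 × 15.999 = 63.9960
Summing the contributions gives the formula mass.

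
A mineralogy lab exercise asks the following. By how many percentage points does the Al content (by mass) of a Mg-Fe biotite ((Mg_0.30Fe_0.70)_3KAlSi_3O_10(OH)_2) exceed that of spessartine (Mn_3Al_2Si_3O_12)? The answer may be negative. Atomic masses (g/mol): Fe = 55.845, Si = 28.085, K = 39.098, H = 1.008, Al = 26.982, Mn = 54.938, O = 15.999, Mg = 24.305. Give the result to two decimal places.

First mineral: 26.982 g Al in 483.488 g formula = 5.58 wt% Al.
Second mineral: 53.964 g Al in 495.021 g formula = 10.90 wt% Al.
5.58% − 10.90% gives a difference of -5.32 percentage points.

-5.32 percentage points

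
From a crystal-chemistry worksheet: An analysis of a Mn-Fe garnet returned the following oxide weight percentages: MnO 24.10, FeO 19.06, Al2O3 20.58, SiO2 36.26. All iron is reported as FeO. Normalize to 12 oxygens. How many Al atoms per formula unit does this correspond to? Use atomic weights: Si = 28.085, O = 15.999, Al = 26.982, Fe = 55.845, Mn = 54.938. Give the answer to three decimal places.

MnO (M=70.937): mol = 0.33974; Mn = 0.33974, O = 0.33974.
FeO (M=71.844): mol = 0.26530; Fe = 0.26530, O = 0.26530.
Al2O3 (M=101.961): mol = 0.20184; Al = 0.40368, O = 0.60552.
SiO2 (M=60.083): mol = 0.60350; Si = 0.60350, O = 1.20700.
ΣO = 2.41756; factor = 12/ΣO = 4.96368.
Al apfu = 0.40368 × 4.96368 = 2.004.

2.004 Al apfu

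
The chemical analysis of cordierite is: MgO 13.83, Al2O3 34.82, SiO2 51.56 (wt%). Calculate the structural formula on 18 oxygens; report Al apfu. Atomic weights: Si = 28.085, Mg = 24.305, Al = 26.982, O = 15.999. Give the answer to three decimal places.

MgO (M=40.304): mol = 0.34314; Mg = 0.34314, O = 0.34314.
Al2O3 (M=101.961): mol = 0.34150; Al = 0.68300, O = 1.02450.
SiO2 (M=60.083): mol = 0.85815; Si = 0.85815, O = 1.71630.
ΣO = 3.08394; factor = 18/ΣO = 5.83669.
Al apfu = 0.68300 × 5.83669 = 3.986.

3.986 Al apfu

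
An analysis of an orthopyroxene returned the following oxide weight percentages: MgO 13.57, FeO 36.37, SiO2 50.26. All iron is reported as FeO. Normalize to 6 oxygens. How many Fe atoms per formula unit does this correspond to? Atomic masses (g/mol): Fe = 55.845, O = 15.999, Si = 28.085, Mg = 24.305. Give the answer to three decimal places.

1.207 Fe apfu

13.57 wt% MgO ÷ 40.304 g/mol = 0.33669 mol, giving 0.33669 Mg and 0.33669 O.
36.37 wt% FeO ÷ 71.844 g/mol = 0.50624 mol, giving 0.50624 Fe and 0.50624 O.
50.26 wt% SiO2 ÷ 60.083 g/mol = 0.83651 mol, giving 0.83651 Si and 1.67302 O.
Oxygen sums to 2.51595; scaling by 6/2.51595 = 2.38479 puts the formula on 6 O.
Fe: 0.50624 × 2.38479 = 1.207 atoms per formula unit.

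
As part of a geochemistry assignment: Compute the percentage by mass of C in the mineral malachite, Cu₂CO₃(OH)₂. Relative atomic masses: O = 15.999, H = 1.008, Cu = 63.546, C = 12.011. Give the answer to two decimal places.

Molar mass of Cu₂CO₃(OH)₂: 2·63.546 + 1·12.011 + 5·15.999 + 2·1.008 = 221.114 g/mol.
Mass of C per formula unit: 1 × 12.011 = 12.011 g.
Weight fraction C = 12.011 / 221.114 = 0.0543.

5.43 weight percent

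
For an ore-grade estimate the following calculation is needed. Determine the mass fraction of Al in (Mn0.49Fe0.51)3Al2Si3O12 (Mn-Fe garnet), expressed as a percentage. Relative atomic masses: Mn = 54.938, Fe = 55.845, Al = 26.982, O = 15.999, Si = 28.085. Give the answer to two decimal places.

10.87 mass %

Molar mass of (Mn0.49Fe0.51)3Al2Si3O12: 1.47·54.938 + 1.53·55.845 + 2·26.982 + 3·28.085 + 12·15.999 = 496.409 g/mol.
Mass of Al per formula unit: 2 × 26.982 = 53.964 g.
Weight fraction Al = 53.964 / 496.409 = 0.1087.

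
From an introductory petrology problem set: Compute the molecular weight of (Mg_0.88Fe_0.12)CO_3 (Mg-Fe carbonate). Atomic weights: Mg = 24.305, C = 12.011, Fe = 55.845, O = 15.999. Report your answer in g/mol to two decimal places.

88.10 g/mol

Mg: 0.88 × 24.305 = 21.3884
Fe: 0.12 × 55.845 = 6.7014
C: 1 × 12.011 = 12.0110
O: 3 × 15.999 = 47.9970
Summing the contributions gives the formula mass.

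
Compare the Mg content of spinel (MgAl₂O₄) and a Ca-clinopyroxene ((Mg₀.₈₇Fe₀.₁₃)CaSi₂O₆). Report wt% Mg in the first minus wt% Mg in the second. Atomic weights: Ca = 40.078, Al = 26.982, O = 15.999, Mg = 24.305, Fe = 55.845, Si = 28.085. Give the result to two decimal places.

7.50 percentage points

M(MgAl₂O₄) = 142.265 g/mol, so wt% Mg = 24.305/142.265 × 100 = 17.08%.
M((Mg₀.₈₇Fe₀.₁₃)CaSi₂O₆) = 220.647 g/mol, so wt% Mg = 21.145/220.647 × 100 = 9.58%.
17.08 − 9.58 = 7.50 pp.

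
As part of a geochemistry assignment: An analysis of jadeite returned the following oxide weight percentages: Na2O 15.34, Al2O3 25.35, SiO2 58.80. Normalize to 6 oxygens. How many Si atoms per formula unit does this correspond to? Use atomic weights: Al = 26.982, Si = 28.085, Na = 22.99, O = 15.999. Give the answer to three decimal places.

1.990 Si apfu

15.34 wt% Na2O ÷ 61.979 g/mol = 0.24750 mol, giving 0.49500 Na and 0.24750 O.
25.35 wt% Al2O3 ÷ 101.961 g/mol = 0.24862 mol, giving 0.49724 Al and 0.74586 O.
58.80 wt% SiO2 ÷ 60.083 g/mol = 0.97865 mol, giving 0.97865 Si and 1.95730 O.
Oxygen sums to 2.95066; scaling by 6/2.95066 = 2.03344 puts the formula on 6 O.
Si: 0.97865 × 2.03344 = 1.990 atoms per formula unit.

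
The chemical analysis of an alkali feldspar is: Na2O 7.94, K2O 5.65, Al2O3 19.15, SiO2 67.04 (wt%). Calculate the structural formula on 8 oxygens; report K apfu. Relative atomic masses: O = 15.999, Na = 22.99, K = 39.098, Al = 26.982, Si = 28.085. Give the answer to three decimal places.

0.322 K apfu

Na2O: 7.94/61.979 = 0.12811 mol → 0.25622 mol Na, 0.12811 mol O.
K2O: 5.65/94.195 = 0.05998 mol → 0.11996 mol K, 0.05998 mol O.
Al2O3: 19.15/101.961 = 0.18782 mol → 0.37564 mol Al, 0.56346 mol O.
SiO2: 67.04/60.083 = 1.11579 mol → 1.11579 mol Si, 2.23158 mol O.
Total oxygen = 2.98313 mol. Normalization factor = 8/2.98313 = 2.68175.
K per 8 O = 0.11996 × 2.68175 = 0.322.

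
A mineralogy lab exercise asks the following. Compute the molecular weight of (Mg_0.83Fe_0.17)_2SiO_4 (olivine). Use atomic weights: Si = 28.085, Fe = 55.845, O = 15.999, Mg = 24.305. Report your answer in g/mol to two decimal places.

M = 1.66*24.305 + 0.34*55.845 + 1*28.085 + 4*15.999

151.41 g/mol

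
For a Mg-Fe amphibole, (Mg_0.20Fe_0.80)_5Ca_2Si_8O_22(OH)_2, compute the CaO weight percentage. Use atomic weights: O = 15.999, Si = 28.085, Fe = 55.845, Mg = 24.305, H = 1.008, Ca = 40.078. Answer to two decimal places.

Molar mass of (Mg_0.20Fe_0.80)_5Ca_2Si_8O_22(OH)_2 = 1*24.305 + 4*55.845 + 2*40.078 + 8*28.085 + 24*15.999 + 2*1.008 = 938.513 g/mol.
Each formula unit contains 2 Ca, equivalent to 2/1 = 2.0000 mol CaO.
M(CaO) = 1×40.078 + 1×15.999 = 56.077 g/mol.
Mass of CaO per formula unit = 2.0000 × 56.077 = 112.154 g.
CaO wt% = 112.154 / 938.513 × 100 = 11.95%.

11.95 wt%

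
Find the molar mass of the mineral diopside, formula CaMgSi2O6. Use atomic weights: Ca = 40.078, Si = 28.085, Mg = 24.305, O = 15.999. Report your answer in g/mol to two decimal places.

The formula mass is the sum 1(40.078) + 1(24.305) + 2(28.085) + 6(15.999).

216.55 g/mol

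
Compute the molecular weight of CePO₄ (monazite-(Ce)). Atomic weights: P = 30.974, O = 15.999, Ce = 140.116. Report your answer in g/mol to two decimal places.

Ce: 1 × 140.116 = 140.1160
P: 1 × 30.974 = 30.9740
O: 4 × 15.999 = 63.9960
Summing the contributions gives the formula mass.

235.09 g/mol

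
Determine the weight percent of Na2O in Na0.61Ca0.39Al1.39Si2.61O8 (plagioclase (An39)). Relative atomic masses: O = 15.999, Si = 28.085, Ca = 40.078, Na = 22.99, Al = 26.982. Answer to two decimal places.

7.04 wt%

M(Na0.61Ca0.39Al1.39Si2.61O8) = 268.453 g/mol; M(Na2O) = 61.979 g/mol.
Moles Na2O per formula unit = 0.61 Na ÷ 2 = 0.3050.
Na2O fraction = (0.3050 × 61.979) / 268.453 = 18.904/268.453 = 0.0704.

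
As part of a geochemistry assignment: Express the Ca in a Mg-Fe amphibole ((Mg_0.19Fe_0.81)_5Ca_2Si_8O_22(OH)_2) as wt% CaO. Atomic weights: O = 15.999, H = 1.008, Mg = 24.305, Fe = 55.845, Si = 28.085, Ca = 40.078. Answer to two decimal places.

Formula mass = 940.090 g/mol.
2 Ca → 2.0000 mol CaO per formula unit; M(CaO) = 56.077, so CaO mass = 112.154 g.
112.154/940.090 × 100 = 11.93 wt%.

11.93 wt%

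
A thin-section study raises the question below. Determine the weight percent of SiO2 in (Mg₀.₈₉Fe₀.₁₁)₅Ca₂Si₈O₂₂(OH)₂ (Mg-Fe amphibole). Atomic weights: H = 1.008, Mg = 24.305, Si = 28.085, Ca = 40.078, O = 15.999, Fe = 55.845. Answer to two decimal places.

M((Mg₀.₈₉Fe₀.₁₁)₅Ca₂Si₈O₂₂(OH)₂) = 829.700 g/mol; M(SiO2) = 60.083 g/mol.
Moles SiO2 per formula unit = 8 Si ÷ 1 = 8.0000.
SiO2 fraction = (8.0000 × 60.083) / 829.700 = 480.664/829.700 = 0.5793.

57.93 wt%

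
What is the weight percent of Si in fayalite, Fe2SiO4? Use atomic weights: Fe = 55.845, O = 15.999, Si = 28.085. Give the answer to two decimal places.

Formula mass = 2*55.845 + 1*28.085 + 4*15.999 = 203.771 g/mol, of which 28.085 g is Si.
So Si makes up 28.085/203.771 = 0.1378 of the mass, i.e. 13.78%.

13.78 mass %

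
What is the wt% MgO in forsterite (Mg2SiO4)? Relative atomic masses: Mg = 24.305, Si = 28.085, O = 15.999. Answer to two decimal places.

57.29 wt%

M(Mg2SiO4) = 140.691 g/mol; M(MgO) = 40.304 g/mol.
Moles MgO per formula unit = 2 Mg ÷ 1 = 2.0000.
MgO fraction = (2.0000 × 40.304) / 140.691 = 80.608/140.691 = 0.5729.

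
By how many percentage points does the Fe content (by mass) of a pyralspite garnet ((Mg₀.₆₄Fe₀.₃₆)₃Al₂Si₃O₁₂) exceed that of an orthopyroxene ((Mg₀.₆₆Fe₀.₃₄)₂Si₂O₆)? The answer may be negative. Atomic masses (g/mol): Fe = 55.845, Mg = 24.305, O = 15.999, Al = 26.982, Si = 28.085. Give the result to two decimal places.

-3.29 percentage points

First mineral: 60.313 g Fe in 437.185 g formula = 13.80 wt% Fe.
Second mineral: 37.975 g Fe in 222.221 g formula = 17.09 wt% Fe.
13.80% − 17.09% gives a difference of -3.29 percentage points.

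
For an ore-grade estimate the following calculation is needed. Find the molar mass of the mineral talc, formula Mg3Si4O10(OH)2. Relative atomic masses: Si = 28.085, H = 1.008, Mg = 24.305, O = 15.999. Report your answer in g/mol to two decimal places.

379.26 g/mol

Mg: 3 × 24.305 = 72.9150
Si: 4 × 28.085 = 112.3400
O: 12 × 15.999 = 191.9880
H: 2 × 1.008 = 2.0160
Summing the contributions gives the formula mass.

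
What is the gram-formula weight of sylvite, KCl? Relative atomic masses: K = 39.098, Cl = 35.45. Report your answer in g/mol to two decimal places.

The formula mass is the sum 1·39.098 + 1·35.45.

74.55 g/mol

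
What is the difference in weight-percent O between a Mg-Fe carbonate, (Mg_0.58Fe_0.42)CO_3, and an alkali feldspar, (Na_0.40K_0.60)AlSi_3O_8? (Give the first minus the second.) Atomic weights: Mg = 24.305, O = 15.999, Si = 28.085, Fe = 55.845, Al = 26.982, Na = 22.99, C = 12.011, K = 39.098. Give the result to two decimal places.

O in (Mg_0.58Fe_0.42)CO_3: molar mass 97.560 g/mol; 3×15.999 = 47.997 g → 49.20 wt%.
O in (Na_0.40K_0.60)AlSi_3O_8: molar mass 271.884 g/mol; 8×15.999 = 127.992 g → 47.08 wt%.
Difference = 49.20 − 47.08 = 2.12 percentage points.

2.12 percentage points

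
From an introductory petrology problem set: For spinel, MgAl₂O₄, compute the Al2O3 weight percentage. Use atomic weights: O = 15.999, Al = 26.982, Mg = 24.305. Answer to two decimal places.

Formula mass = 142.265 g/mol.
2 Al → 1.0000 mol Al2O3 per formula unit; M(Al2O3) = 101.961, so Al2O3 mass = 101.961 g.
101.961/142.265 × 100 = 71.67 wt%.

71.67 wt%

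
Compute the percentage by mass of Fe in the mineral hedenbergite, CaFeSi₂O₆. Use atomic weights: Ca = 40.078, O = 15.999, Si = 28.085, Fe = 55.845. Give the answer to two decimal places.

Formula mass = 1*40.078 + 1*55.845 + 2*28.085 + 6*15.999 = 248.087 g/mol, of which 55.845 g is Fe.
So Fe makes up 55.845/248.087 = 0.2251 of the mass, i.e. 22.51%.

22.51 weight percent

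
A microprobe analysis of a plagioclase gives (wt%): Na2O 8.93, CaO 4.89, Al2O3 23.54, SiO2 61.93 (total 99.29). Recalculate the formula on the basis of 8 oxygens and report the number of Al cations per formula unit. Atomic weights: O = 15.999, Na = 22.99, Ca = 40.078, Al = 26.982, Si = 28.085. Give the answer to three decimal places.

1.237 Al apfu

Na2O (M=61.979): mol = 0.14408; Na = 0.28816, O = 0.14408.
CaO (M=56.077): mol = 0.08720; Ca = 0.08720, O = 0.08720.
Al2O3 (M=101.961): mol = 0.23087; Al = 0.46174, O = 0.69261.
SiO2 (M=60.083): mol = 1.03074; Si = 1.03074, O = 2.06148.
ΣO = 2.98537; factor = 8/ΣO = 2.67973.
Al apfu = 0.46174 × 2.67973 = 1.237.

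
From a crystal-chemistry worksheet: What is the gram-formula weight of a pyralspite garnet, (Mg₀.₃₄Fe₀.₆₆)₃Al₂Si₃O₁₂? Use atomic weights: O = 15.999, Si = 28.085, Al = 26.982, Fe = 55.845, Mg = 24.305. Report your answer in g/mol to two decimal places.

Mg: 1.02 × 24.305 = 24.7911
Fe: 1.98 × 55.845 = 110.5731
Al: 2 × 26.982 = 53.9640
Si: 3 × 28.085 = 84.2550
O: 12 × 15.999 = 191.9880
Summing the contributions gives the formula mass.

465.57 g/mol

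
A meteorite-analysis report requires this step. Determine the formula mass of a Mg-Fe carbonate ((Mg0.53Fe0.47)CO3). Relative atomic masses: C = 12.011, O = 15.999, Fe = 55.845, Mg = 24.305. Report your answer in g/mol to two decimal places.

99.14 g/mol

M = 0.53(24.305) + 0.47(55.845) + 1(12.011) + 3(15.999)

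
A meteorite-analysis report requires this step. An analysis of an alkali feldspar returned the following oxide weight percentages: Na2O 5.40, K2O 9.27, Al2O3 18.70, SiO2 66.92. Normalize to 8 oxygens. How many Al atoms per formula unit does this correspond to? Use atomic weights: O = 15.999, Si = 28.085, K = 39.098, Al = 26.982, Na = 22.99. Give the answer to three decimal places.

0.990 Al apfu

5.40 wt% Na2O ÷ 61.979 g/mol = 0.08713 mol, giving 0.17426 Na and 0.08713 O.
9.27 wt% K2O ÷ 94.195 g/mol = 0.09841 mol, giving 0.19682 K and 0.09841 O.
18.70 wt% Al2O3 ÷ 101.961 g/mol = 0.18340 mol, giving 0.36680 Al and 0.55020 O.
66.92 wt% SiO2 ÷ 60.083 g/mol = 1.11379 mol, giving 1.11379 Si and 2.22758 O.
Oxygen sums to 2.96332; scaling by 8/2.96332 = 2.69967 puts the formula on 8 O.
Al: 0.36680 × 2.69967 = 0.990 atoms per formula unit.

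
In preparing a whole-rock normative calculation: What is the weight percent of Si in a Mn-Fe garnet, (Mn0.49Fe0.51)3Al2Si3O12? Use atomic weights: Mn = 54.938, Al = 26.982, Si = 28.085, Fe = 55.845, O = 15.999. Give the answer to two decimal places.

16.97 weight percent

M((Mn0.49Fe0.51)3Al2Si3O12) = 496.409 g/mol.
Si contributes 3 × 28.085 = 84.255 g per mole.
84.255/496.409 = 0.1697 → 16.97%.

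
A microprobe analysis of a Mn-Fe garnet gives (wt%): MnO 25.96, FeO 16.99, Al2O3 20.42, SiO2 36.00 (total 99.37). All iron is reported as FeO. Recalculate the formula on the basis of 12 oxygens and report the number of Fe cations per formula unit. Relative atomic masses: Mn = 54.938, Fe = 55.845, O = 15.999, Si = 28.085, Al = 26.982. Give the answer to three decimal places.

1.182 Fe apfu

MnO (M=70.937): mol = 0.36596; Mn = 0.36596, O = 0.36596.
FeO (M=71.844): mol = 0.23648; Fe = 0.23648, O = 0.23648.
Al2O3 (M=101.961): mol = 0.20027; Al = 0.40054, O = 0.60081.
SiO2 (M=60.083): mol = 0.59917; Si = 0.59917, O = 1.19834.
ΣO = 2.40159; factor = 12/ΣO = 4.99669.
Fe apfu = 0.23648 × 4.99669 = 1.182.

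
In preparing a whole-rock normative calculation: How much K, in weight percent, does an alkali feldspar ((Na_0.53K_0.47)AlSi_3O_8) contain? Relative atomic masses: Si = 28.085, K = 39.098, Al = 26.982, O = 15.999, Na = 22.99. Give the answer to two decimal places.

6.81 weight percent

M((Na_0.53K_0.47)AlSi_3O_8) = 269.790 g/mol.
K contributes 0.47 × 39.098 = 18.376 g per mole.
18.376/269.790 = 0.0681 → 6.81%.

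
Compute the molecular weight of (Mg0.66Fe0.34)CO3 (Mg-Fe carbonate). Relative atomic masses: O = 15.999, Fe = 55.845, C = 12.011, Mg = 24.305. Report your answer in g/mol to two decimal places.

95.04 g/mol

Mg: 0.66 × 24.305 = 16.0413
Fe: 0.34 × 55.845 = 18.9873
C: 1 × 12.011 = 12.0110
O: 3 × 15.999 = 47.9970
Summing the contributions gives the formula mass.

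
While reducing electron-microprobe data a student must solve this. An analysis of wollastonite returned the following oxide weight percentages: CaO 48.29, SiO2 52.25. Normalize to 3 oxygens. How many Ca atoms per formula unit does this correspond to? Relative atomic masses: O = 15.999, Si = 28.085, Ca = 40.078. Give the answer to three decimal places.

0.993 Ca apfu

CaO (M=56.077): mol = 0.86114; Ca = 0.86114, O = 0.86114.
SiO2 (M=60.083): mol = 0.86963; Si = 0.86963, O = 1.73926.
ΣO = 2.60040; factor = 3/ΣO = 1.15367.
Ca apfu = 0.86114 × 1.15367 = 0.993.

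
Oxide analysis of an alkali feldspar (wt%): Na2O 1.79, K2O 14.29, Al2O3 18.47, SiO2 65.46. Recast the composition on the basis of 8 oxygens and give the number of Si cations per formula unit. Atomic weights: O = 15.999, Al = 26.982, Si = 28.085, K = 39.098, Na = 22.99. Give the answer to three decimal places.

3.002 Si apfu

Na2O: 1.79/61.979 = 0.02888 mol → 0.05776 mol Na, 0.02888 mol O.
K2O: 14.29/94.195 = 0.15171 mol → 0.30342 mol K, 0.15171 mol O.
Al2O3: 18.47/101.961 = 0.18115 mol → 0.36230 mol Al, 0.54345 mol O.
SiO2: 65.46/60.083 = 1.08949 mol → 1.08949 mol Si, 2.17898 mol O.
Total oxygen = 2.90302 mol. Normalization factor = 8/2.90302 = 2.75575.
Si per 8 O = 1.08949 × 2.75575 = 3.002.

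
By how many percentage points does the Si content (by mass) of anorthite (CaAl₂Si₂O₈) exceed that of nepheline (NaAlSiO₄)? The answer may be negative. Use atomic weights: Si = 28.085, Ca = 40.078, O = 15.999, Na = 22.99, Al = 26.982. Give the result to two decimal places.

Si in CaAl₂Si₂O₈: molar mass 278.204 g/mol; 2×28.085 = 56.170 g → 20.19 wt%.
Si in NaAlSiO₄: molar mass 142.053 g/mol; 1×28.085 = 28.085 g → 19.77 wt%.
Difference = 20.19 − 19.77 = 0.42 percentage points.

0.42 percentage points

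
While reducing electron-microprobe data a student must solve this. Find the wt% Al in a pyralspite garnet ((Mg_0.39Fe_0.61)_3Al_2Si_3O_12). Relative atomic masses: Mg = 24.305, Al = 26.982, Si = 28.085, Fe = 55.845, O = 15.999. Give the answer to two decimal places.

11.71 weight percent

Formula mass = 1.17·24.305 + 1.83·55.845 + 2·26.982 + 3·28.085 + 12·15.999 = 460.840 g/mol, of which 53.964 g is Al.
So Al makes up 53.964/460.840 = 0.1171 of the mass, i.e. 11.71%.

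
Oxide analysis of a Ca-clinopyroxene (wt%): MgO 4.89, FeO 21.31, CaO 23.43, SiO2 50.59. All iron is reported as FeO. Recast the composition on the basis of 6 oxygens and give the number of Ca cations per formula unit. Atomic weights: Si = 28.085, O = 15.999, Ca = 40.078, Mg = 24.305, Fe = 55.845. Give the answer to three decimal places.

MgO (M=40.304): mol = 0.12133; Mg = 0.12133, O = 0.12133.
FeO (M=71.844): mol = 0.29661; Fe = 0.29661, O = 0.29661.
CaO (M=56.077): mol = 0.41782; Ca = 0.41782, O = 0.41782.
SiO2 (M=60.083): mol = 0.84200; Si = 0.84200, O = 1.68400.
ΣO = 2.51976; factor = 6/ΣO = 2.38118.
Ca apfu = 0.41782 × 2.38118 = 0.995.

0.995 Ca apfu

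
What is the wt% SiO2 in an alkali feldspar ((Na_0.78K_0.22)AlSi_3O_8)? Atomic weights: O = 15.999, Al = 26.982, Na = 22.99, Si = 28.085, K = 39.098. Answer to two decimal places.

67.82 wt%

Formula mass = 265.763 g/mol.
3 Si → 3.0000 mol SiO2 per formula unit; M(SiO2) = 60.083, so SiO2 mass = 180.249 g.
180.249/265.763 × 100 = 67.82 wt%.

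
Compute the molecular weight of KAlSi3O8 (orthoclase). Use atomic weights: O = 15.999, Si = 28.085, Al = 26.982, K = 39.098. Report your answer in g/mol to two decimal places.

The formula mass is the sum 1*39.098 + 1*26.982 + 3*28.085 + 8*15.999.

278.33 g/mol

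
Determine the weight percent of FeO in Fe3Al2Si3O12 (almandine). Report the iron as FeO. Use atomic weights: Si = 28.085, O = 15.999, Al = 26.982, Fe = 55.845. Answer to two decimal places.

M(Fe3Al2Si3O12) = 497.742 g/mol; M(FeO) = 71.844 g/mol.
Moles FeO per formula unit = 3 Fe ÷ 1 = 3.0000.
FeO fraction = (3.0000 × 71.844) / 497.742 = 215.532/497.742 = 0.4330.

43.30 wt%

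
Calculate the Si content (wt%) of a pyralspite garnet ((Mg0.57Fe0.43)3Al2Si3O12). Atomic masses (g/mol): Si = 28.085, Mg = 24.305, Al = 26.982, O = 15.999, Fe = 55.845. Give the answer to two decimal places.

M((Mg0.57Fe0.43)3Al2Si3O12) = 443.809 g/mol.
Si contributes 3 × 28.085 = 84.255 g per mole.
84.255/443.809 = 0.1898 → 18.98%.

18.98 wt%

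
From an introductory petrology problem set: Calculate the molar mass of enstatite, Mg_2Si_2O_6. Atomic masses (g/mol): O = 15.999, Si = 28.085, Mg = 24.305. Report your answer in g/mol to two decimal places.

M = 2*24.305 + 2*28.085 + 6*15.999

200.77 g/mol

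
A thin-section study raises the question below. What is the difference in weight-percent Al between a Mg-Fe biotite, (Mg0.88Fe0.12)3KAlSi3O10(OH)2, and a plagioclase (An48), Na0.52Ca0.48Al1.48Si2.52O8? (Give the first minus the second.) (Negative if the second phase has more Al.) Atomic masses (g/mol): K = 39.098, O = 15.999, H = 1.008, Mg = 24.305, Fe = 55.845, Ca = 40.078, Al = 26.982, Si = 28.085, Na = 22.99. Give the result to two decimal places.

Al in (Mg0.88Fe0.12)3KAlSi3O10(OH)2: molar mass 428.608 g/mol; 1×26.982 = 26.982 g → 6.30 wt%.
Al in Na0.52Ca0.48Al1.48Si2.52O8: molar mass 269.892 g/mol; 1.48×26.982 = 39.933 g → 14.80 wt%.
Difference = 6.30 − 14.80 = -8.50 percentage points.

-8.50 percentage points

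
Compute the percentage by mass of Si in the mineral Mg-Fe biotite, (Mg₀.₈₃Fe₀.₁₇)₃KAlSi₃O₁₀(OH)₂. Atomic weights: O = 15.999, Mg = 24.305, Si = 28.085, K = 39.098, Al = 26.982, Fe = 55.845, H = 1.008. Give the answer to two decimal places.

M((Mg₀.₈₃Fe₀.₁₇)₃KAlSi₃O₁₀(OH)₂) = 433.339 g/mol.
Si contributes 3 × 28.085 = 84.255 g per mole.
84.255/433.339 = 0.1944 → 19.44%.

19.44 mass %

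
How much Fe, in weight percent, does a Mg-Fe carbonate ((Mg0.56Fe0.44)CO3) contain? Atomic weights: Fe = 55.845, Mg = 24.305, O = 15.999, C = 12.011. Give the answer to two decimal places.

Molar mass of (Mg0.56Fe0.44)CO3: 0.56·24.305 + 0.44·55.845 + 1·12.011 + 3·15.999 = 98.191 g/mol.
Mass of Fe per formula unit: 0.44 × 55.845 = 24.572 g.
Weight fraction Fe = 24.572 / 98.191 = 0.2502.

25.02 weight percent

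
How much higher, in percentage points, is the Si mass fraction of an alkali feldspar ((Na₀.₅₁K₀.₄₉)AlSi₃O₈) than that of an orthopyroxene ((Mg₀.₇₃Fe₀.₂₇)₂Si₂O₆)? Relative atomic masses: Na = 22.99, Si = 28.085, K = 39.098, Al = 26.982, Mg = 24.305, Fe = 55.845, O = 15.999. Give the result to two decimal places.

First mineral: 84.255 g Si in 270.112 g formula = 31.19 wt% Si.
Second mineral: 56.170 g Si in 217.806 g formula = 25.79 wt% Si.
31.19% − 25.79% gives a difference of 5.40 percentage points.

5.40 percentage points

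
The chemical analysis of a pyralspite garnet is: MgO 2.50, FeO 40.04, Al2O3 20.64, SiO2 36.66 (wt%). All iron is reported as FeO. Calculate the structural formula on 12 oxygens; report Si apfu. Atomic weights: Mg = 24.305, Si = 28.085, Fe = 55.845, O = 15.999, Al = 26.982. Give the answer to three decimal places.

2.992 Si apfu

MgO (M=40.304): mol = 0.06203; Mg = 0.06203, O = 0.06203.
FeO (M=71.844): mol = 0.55732; Fe = 0.55732, O = 0.55732.
Al2O3 (M=101.961): mol = 0.20243; Al = 0.40486, O = 0.60729.
SiO2 (M=60.083): mol = 0.61016; Si = 0.61016, O = 1.22032.
ΣO = 2.44696; factor = 12/ΣO = 4.90404.
Si apfu = 0.61016 × 4.90404 = 2.992.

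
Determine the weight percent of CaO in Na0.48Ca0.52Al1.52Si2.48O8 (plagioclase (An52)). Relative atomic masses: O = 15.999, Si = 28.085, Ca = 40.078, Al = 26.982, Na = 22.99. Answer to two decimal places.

Formula mass = 270.531 g/mol.
0.52 Ca → 0.5200 mol CaO per formula unit; M(CaO) = 56.077, so CaO mass = 29.160 g.
29.160/270.531 × 100 = 10.78 wt%.

10.78 wt%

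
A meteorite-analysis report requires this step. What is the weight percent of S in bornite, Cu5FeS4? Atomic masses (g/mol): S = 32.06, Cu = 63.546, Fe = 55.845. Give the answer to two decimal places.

Molar mass of Cu5FeS4: 5·63.546 + 1·55.845 + 4·32.06 = 501.815 g/mol.
Mass of S per formula unit: 4 × 32.06 = 128.240 g.
Weight fraction S = 128.240 / 501.815 = 0.2556.

25.56 weight percent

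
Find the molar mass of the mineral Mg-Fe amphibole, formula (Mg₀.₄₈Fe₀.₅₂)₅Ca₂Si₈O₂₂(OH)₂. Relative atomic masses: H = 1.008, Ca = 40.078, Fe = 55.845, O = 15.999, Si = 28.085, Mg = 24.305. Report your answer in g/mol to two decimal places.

The formula mass is the sum 2.40(24.305) + 2.60(55.845) + 2(40.078) + 8(28.085) + 24(15.999) + 2(1.008).

894.36 g/mol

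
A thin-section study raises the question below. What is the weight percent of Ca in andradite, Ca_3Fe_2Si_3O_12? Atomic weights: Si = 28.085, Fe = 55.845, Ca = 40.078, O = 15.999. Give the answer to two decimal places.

23.66 wt%

Molar mass of Ca_3Fe_2Si_3O_12: 3*40.078 + 2*55.845 + 3*28.085 + 12*15.999 = 508.167 g/mol.
Mass of Ca per formula unit: 3 × 40.078 = 120.234 g.
Weight fraction Ca = 120.234 / 508.167 = 0.2366.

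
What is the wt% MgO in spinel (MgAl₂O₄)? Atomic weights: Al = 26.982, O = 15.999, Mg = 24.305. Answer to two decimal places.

Formula mass = 142.265 g/mol.
1 Mg → 1.0000 mol MgO per formula unit; M(MgO) = 40.304, so MgO mass = 40.304 g.
40.304/142.265 × 100 = 28.33 wt%.

28.33 wt%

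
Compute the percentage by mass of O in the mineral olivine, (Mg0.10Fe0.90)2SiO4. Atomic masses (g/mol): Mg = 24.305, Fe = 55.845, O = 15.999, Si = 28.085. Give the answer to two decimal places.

32.41 wt%

M((Mg0.10Fe0.90)2SiO4) = 197.463 g/mol.
O contributes 4 × 15.999 = 63.996 g per mole.
63.996/197.463 = 0.3241 → 32.41%.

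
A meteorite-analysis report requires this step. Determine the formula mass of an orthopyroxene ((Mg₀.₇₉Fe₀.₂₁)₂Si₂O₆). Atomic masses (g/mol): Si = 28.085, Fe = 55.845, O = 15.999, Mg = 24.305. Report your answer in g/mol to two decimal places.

The formula mass is the sum 1.58·24.305 + 0.42·55.845 + 2·28.085 + 6·15.999.

214.02 g/mol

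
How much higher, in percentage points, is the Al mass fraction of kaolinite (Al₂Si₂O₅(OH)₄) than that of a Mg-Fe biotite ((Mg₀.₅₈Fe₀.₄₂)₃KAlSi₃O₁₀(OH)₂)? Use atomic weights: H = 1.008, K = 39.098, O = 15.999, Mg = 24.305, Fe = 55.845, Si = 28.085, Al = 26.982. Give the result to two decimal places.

Al in Al₂Si₂O₅(OH)₄: molar mass 258.157 g/mol; 2×26.982 = 53.964 g → 20.90 wt%.
Al in (Mg₀.₅₈Fe₀.₄₂)₃KAlSi₃O₁₀(OH)₂: molar mass 456.994 g/mol; 1×26.982 = 26.982 g → 5.90 wt%.
Difference = 20.90 − 5.90 = 15.00 percentage points.

15.00 percentage points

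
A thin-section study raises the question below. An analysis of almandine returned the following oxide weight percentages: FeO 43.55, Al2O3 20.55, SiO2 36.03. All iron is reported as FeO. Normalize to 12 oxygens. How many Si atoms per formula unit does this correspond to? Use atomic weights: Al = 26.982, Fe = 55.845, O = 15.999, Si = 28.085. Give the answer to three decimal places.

2.986 Si apfu

FeO: 43.55/71.844 = 0.60617 mol → 0.60617 mol Fe, 0.60617 mol O.
Al2O3: 20.55/101.961 = 0.20155 mol → 0.40310 mol Al, 0.60465 mol O.
SiO2: 36.03/60.083 = 0.59967 mol → 0.59967 mol Si, 1.19934 mol O.
Total oxygen = 2.41016 mol. Normalization factor = 12/2.41016 = 4.97892.
Si per 12 O = 0.59967 × 4.97892 = 2.986.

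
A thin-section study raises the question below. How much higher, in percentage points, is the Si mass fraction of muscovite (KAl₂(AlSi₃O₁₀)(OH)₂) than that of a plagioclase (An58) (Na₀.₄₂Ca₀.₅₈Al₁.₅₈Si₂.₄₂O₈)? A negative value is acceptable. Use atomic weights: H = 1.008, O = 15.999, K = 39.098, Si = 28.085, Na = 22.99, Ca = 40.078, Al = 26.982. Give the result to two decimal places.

M(KAl₂(AlSi₃O₁₀)(OH)₂) = 398.303 g/mol, so wt% Si = 84.255/398.303 × 100 = 21.15%.
M(Na₀.₄₂Ca₀.₅₈Al₁.₅₈Si₂.₄₂O₈) = 271.490 g/mol, so wt% Si = 67.966/271.490 × 100 = 25.03%.
21.15 − 25.03 = -3.88 pp.

-3.88 percentage points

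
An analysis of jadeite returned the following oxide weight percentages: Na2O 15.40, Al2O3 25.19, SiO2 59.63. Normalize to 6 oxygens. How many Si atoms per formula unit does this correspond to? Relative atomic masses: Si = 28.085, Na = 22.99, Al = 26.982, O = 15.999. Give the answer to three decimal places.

2.002 Si apfu

15.40 wt% Na2O ÷ 61.979 g/mol = 0.24847 mol, giving 0.49694 Na and 0.24847 O.
25.19 wt% Al2O3 ÷ 101.961 g/mol = 0.24706 mol, giving 0.49412 Al and 0.74118 O.
59.63 wt% SiO2 ÷ 60.083 g/mol = 0.99246 mol, giving 0.99246 Si and 1.98492 O.
Oxygen sums to 2.97457; scaling by 6/2.97457 = 2.01710 puts the formula on 6 O.
Si: 0.99246 × 2.01710 = 2.002 atoms per formula unit.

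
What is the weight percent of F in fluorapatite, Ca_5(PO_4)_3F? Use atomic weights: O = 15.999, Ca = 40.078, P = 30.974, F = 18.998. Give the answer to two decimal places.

3.77 wt%

Formula mass = 5×40.078 + 3×30.974 + 12×15.999 + 1×18.998 = 504.298 g/mol, of which 18.998 g is F.
So F makes up 18.998/504.298 = 0.0377 of the mass, i.e. 3.77%.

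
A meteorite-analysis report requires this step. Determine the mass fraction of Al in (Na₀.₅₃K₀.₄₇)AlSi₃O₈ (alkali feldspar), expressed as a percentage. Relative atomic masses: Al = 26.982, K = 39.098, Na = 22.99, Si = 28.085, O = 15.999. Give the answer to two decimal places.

10.00 weight percent

Molar mass of (Na₀.₅₃K₀.₄₇)AlSi₃O₈: 0.53*22.99 + 0.47*39.098 + 1*26.982 + 3*28.085 + 8*15.999 = 269.790 g/mol.
Mass of Al per formula unit: 1 × 26.982 = 26.982 g.
Weight fraction Al = 26.982 / 269.790 = 0.1000.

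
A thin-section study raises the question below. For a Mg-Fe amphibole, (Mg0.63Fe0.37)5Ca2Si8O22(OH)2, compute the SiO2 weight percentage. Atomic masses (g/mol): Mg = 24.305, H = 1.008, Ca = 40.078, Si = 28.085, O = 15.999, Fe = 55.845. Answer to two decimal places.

55.20 wt%

Formula mass = 870.702 g/mol.
8 Si → 8.0000 mol SiO2 per formula unit; M(SiO2) = 60.083, so SiO2 mass = 480.664 g.
480.664/870.702 × 100 = 55.20 wt%.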